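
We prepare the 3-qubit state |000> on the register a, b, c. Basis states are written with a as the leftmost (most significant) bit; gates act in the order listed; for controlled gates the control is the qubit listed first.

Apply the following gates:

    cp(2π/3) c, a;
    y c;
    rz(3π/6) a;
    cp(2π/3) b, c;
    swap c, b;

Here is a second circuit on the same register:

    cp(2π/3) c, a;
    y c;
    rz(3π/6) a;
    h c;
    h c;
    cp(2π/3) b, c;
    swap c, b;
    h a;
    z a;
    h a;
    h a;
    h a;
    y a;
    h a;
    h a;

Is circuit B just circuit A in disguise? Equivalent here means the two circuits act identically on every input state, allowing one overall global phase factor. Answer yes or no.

No: there is an input state on which the two circuits produce genuinely different outputs (not merely differing by a phase).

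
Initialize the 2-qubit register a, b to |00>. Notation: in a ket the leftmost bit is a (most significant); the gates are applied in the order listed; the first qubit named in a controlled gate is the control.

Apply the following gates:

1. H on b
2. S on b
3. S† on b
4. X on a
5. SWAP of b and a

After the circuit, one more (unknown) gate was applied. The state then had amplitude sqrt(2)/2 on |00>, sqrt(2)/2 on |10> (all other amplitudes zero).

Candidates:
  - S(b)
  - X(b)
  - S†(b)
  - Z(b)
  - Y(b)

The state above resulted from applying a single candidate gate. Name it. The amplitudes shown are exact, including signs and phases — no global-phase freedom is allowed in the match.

It was X(b) that produced the state shown.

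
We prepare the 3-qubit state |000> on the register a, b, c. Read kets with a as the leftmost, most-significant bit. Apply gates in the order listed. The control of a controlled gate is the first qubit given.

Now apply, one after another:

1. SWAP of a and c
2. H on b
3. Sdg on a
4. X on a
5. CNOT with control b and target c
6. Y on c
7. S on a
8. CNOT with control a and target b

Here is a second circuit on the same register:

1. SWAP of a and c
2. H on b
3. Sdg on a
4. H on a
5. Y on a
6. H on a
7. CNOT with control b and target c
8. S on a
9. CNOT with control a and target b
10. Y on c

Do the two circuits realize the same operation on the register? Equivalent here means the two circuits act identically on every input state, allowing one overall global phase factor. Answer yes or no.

No: there is an input state on which the two circuits produce genuinely different outputs (not merely differing by a phase).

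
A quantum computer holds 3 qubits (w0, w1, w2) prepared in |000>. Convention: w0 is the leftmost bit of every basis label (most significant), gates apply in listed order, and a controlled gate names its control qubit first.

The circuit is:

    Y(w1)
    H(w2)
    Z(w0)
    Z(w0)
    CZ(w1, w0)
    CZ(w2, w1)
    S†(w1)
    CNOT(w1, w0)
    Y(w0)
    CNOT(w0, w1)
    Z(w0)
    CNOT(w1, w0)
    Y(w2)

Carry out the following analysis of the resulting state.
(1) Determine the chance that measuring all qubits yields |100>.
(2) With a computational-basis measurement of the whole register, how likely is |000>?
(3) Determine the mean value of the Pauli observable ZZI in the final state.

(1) The probability of measuring |100> is 0.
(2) Outcome |000> occurs with probability 0.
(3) The expectation value of ZZI is 1.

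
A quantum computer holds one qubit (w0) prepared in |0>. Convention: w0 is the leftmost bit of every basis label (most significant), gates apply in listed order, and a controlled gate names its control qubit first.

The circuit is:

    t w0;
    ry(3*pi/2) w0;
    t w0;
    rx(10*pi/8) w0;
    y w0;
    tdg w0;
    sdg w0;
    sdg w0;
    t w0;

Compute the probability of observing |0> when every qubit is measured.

The probability of measuring |0> is 1/4.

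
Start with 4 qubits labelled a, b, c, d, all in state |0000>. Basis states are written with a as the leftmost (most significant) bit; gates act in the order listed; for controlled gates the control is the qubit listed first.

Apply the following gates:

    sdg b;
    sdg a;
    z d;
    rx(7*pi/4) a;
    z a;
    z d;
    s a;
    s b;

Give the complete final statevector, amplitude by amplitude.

After the circuit, the state carries amplitude -sqrt(sqrt(2) + 2)/2 on |0000>, -sqrt(2 - sqrt(2))/2 on |1000>, and 0 on every other basis state.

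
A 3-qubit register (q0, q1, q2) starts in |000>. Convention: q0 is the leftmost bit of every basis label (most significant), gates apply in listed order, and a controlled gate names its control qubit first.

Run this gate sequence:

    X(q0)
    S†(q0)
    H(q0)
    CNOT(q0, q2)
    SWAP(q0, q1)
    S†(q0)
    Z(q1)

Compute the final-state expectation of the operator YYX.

The observable YYX averages to 0.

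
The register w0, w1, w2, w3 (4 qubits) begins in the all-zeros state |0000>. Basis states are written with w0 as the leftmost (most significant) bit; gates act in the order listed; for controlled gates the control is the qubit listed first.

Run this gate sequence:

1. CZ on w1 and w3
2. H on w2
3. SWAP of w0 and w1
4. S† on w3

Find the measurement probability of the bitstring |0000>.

Outcome |0000> occurs with probability 1/2.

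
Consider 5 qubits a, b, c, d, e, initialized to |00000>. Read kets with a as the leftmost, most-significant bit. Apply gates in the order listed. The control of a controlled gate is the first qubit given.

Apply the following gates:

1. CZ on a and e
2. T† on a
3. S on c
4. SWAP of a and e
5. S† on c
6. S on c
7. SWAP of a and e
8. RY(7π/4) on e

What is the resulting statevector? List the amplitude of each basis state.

The final amplitudes are -sqrt(sqrt(2) + 2)/2 on |00000>, sqrt(2 - sqrt(2))/2 on |00001>, and 0 on every other basis state.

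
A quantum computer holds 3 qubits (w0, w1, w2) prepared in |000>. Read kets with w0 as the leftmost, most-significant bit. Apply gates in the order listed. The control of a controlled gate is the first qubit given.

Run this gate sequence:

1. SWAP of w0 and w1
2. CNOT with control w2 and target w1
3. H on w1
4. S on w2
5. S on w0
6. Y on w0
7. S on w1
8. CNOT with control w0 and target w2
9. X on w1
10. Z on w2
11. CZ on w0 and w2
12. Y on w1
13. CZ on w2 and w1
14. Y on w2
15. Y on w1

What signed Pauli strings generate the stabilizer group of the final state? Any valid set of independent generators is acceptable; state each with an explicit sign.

The final state is stabilized by the group generated by +IYI, -ZII, +IIZ; other independent generating sets are equally valid.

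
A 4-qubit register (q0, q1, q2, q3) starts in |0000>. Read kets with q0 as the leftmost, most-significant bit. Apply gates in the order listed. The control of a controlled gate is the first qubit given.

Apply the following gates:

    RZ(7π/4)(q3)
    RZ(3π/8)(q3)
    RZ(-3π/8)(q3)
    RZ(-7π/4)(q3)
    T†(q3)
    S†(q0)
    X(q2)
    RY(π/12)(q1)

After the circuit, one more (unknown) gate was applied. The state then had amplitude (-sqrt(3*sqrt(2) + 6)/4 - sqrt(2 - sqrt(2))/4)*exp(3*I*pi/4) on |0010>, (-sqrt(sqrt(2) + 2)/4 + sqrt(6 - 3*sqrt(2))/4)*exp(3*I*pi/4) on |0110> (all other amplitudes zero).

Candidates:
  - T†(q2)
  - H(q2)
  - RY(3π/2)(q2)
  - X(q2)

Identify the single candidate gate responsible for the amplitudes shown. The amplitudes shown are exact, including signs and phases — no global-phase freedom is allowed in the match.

The applied gate was T†(q2). Key observation: steps 1-4 multiply out to the identity, so the circuit reduces to the remaining gates.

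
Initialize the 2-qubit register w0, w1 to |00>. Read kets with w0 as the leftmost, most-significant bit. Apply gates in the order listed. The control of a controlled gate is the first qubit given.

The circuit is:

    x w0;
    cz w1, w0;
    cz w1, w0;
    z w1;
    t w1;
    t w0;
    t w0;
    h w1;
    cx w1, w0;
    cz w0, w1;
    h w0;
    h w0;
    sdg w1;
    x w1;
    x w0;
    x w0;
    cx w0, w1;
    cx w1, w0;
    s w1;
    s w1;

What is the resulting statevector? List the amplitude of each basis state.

After the circuit, the state carries amplitude sqrt(2)/2 on |00>, 0 on |01>, sqrt(2)*I/2 on |10>, 0 on |11>.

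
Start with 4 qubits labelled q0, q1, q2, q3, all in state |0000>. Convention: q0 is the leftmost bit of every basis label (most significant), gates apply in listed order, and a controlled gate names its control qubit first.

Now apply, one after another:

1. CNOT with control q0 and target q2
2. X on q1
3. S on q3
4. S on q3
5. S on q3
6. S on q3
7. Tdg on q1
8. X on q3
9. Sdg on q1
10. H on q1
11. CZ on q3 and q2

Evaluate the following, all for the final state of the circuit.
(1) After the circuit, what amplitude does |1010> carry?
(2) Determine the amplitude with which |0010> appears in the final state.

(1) |1010> carries amplitude 0 in the final state. Key observation: gates 3-6 undo each other exactly, leaving only the rest of the circuit to track.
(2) The final state's coefficient on |0010> equals 0.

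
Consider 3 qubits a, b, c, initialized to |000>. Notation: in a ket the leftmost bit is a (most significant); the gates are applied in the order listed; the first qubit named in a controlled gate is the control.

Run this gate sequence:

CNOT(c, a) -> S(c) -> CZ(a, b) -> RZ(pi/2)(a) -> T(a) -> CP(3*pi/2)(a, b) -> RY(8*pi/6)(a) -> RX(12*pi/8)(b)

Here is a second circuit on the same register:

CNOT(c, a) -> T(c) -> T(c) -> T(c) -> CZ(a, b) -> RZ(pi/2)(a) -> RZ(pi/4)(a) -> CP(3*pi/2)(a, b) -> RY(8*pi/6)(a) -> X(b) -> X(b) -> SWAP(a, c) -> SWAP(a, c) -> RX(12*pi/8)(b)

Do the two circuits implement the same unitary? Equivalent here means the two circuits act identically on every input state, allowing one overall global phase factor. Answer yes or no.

No — the two circuits implement different unitaries, even allowing a global phase.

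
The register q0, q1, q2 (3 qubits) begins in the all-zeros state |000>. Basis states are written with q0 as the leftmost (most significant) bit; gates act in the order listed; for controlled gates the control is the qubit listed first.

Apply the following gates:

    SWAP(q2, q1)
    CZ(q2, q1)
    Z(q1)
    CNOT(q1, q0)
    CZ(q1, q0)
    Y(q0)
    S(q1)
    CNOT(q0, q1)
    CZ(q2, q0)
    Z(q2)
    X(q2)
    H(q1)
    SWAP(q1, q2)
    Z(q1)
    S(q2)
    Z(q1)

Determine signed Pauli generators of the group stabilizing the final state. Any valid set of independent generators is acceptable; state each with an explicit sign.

The stabilizer group can be generated by -IIY, -ZII, -IZI, among other valid generating sets.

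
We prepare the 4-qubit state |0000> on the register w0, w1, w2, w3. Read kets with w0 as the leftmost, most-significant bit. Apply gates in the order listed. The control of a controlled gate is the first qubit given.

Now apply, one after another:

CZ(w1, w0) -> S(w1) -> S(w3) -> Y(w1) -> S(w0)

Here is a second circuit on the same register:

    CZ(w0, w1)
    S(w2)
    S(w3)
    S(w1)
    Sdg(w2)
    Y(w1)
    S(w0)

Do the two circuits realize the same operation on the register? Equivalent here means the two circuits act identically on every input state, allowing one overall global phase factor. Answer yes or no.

Yes, they are equivalent — the unitaries differ by at most a global phase.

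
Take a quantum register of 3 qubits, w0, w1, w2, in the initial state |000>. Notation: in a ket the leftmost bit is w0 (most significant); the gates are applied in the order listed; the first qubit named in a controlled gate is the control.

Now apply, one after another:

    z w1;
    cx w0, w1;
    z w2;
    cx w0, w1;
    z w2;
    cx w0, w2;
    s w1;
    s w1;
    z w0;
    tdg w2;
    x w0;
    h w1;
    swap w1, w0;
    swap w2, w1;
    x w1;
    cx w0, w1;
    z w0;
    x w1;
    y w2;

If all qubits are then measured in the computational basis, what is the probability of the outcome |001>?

The probability of measuring |001> is 0.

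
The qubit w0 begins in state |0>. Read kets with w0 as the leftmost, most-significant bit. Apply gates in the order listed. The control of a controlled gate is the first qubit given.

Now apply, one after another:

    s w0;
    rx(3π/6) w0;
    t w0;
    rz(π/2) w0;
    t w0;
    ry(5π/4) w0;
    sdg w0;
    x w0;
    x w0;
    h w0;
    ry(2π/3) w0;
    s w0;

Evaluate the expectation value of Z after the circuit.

The expectation value of Z is -1/2. Key observation: steps 8-9 multiply out to the identity, so the circuit reduces to the remaining gates.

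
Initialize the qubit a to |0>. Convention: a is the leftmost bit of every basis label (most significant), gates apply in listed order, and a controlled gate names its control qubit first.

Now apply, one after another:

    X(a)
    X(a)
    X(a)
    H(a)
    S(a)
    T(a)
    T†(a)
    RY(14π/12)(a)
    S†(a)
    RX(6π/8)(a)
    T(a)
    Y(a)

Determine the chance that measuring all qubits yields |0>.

Outcome |0> occurs with probability 1/2. Key observation: gates 2-3 undo each other exactly, leaving only the rest of the circuit to track.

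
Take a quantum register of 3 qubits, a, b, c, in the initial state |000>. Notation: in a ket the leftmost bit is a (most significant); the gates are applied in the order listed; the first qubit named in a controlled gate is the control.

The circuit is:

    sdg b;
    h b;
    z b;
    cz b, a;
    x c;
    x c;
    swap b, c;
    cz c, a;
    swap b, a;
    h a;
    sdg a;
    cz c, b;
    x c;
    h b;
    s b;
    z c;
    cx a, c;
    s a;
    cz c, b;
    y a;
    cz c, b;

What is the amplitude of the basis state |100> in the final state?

The final state's coefficient on |100> equals -sqrt(2)*I/4.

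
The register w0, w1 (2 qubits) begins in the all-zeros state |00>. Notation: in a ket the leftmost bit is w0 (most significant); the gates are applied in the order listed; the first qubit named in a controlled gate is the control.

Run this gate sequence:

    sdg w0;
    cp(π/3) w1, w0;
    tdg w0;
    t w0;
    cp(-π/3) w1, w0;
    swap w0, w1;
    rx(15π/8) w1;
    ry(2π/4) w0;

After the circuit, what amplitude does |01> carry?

The amplitude on |01> is -sqrt(2)*I*sin(pi/16)/2. Key observation: gates 2-5 undo each other exactly, leaving only the rest of the circuit to track.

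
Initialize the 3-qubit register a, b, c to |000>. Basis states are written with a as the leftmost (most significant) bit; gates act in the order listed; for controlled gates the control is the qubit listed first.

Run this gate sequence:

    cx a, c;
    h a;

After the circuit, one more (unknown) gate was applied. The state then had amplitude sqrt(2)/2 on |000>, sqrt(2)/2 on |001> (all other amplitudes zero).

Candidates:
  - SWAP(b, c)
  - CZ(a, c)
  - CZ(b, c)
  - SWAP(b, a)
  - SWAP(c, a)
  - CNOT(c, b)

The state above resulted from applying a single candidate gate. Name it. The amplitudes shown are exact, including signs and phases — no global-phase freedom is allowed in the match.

It was SWAP(c, a) that produced the state shown.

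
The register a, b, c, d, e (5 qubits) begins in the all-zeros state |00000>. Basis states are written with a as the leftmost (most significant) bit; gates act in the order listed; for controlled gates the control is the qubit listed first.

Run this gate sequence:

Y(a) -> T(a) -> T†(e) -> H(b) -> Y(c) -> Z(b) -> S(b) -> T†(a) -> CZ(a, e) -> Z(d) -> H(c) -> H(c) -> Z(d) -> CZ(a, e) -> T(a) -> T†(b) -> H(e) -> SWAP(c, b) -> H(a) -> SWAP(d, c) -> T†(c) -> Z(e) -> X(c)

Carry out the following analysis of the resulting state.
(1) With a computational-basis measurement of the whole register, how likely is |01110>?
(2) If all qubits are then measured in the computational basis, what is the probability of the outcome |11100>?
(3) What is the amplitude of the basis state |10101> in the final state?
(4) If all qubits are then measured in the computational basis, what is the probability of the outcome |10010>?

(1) A full measurement returns |01110> with probability 1/8. Key observation: gates 8-15 undo each other exactly, leaving only the rest of the circuit to track.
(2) Outcome |11100> occurs with probability 1/8.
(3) |10101> carries amplitude 0 in the final state.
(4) Outcome |10010> occurs with probability 0.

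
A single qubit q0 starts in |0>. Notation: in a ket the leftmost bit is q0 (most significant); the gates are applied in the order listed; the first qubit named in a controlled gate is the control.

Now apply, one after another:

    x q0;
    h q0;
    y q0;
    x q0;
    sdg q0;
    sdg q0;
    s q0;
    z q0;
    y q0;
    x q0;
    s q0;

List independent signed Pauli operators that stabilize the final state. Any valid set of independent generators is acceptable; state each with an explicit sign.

One valid set of independent stabilizer generators is +X (any independent generating set of the same group is equally correct).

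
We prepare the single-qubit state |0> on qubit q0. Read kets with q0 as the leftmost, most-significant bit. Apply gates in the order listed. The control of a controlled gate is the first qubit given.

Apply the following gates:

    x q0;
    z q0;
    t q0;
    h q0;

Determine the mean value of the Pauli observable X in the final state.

In the final state, X has expectation -1.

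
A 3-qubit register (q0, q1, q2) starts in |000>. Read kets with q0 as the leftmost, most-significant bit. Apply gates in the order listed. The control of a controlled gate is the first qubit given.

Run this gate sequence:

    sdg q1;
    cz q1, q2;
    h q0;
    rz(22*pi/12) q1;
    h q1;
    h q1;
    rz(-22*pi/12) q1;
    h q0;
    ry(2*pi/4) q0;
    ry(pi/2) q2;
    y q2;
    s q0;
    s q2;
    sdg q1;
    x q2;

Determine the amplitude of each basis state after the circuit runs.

The final amplitudes are -1/2 on |000>, -I/2 on |001>, 0 on |010>, 0 on |011>, -I/2 on |100>, 1/2 on |101>, 0 on |110>, 0 on |111>. Key observation: steps 3-8 multiply out to the identity, so the circuit reduces to the remaining gates.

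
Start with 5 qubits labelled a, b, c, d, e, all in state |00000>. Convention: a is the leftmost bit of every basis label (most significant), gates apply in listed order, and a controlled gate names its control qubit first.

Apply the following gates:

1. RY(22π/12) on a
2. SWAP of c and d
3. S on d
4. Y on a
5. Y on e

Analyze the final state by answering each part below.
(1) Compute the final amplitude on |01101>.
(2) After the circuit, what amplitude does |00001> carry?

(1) The amplitude on |01101> is 0.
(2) The amplitude on |00001> is -sqrt(2)/4 + sqrt(6)/4.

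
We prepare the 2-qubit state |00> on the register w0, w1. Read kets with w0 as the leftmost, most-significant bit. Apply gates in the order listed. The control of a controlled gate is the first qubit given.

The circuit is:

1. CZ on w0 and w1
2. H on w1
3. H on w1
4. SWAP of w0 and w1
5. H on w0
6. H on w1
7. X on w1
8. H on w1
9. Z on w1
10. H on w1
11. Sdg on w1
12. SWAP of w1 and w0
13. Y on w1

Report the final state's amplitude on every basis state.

After the circuit, the state carries amplitude -I/2 on |00>, I/2 on |01>, -1/2 on |10>, 1/2 on |11>.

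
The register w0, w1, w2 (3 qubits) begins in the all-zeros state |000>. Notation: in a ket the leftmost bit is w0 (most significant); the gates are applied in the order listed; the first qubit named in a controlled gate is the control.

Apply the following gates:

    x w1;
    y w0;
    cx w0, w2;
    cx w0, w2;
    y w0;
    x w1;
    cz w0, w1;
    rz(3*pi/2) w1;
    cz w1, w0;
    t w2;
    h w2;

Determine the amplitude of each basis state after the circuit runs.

The final amplitudes are -sqrt(2)*exp(I*pi/4)/2 on |000>, -sqrt(2)*exp(I*pi/4)/2 on |001>, and 0 on every other basis state. Key observation: steps 2-5 multiply out to the identity, so the circuit reduces to the remaining gates.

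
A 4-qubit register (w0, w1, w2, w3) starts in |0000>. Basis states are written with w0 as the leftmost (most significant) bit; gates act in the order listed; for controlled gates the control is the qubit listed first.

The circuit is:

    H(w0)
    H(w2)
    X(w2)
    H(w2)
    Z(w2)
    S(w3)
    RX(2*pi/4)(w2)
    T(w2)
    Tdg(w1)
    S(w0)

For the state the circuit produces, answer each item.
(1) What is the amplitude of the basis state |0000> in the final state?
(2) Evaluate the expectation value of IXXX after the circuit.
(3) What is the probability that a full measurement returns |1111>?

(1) The amplitude on |0000> is 1/2. Key observation: the block from step 2 through step 5 cancels to the identity and can be dropped.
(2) In the final state, IXXX has expectation 0.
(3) Outcome |1111> occurs with probability 0.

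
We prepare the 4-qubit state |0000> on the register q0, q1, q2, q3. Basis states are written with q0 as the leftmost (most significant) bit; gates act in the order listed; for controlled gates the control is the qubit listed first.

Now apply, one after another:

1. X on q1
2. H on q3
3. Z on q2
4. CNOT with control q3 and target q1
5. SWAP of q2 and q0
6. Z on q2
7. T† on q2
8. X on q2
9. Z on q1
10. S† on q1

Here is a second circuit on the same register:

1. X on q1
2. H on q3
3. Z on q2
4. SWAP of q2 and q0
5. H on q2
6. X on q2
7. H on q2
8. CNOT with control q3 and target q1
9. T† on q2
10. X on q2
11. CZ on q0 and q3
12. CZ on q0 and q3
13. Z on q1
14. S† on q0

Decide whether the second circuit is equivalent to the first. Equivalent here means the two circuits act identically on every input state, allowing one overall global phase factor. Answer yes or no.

No, they are not equivalent — no single phase factor reconciles the two unitaries.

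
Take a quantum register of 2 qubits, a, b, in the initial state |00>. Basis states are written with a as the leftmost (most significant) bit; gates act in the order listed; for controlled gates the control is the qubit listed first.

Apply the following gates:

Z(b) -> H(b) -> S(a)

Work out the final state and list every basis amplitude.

The final amplitudes are sqrt(2)/2 on |00>, sqrt(2)/2 on |01>, 0 on |10>, 0 on |11>.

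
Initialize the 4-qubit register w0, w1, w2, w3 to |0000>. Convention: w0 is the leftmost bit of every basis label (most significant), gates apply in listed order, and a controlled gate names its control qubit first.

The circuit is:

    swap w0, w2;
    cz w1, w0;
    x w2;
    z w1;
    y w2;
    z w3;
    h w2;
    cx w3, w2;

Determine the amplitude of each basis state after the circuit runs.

The resulting statevector has amplitude -sqrt(2)*I/2 on |0000>, -sqrt(2)*I/2 on |0010>, and 0 on every other basis state.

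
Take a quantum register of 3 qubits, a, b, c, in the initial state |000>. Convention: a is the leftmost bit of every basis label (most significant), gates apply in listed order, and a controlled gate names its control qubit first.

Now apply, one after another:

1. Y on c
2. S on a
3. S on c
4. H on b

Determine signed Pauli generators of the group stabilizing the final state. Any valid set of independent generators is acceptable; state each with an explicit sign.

The final state is stabilized by the group generated by +IXI, +ZII, -IIZ; other independent generating sets are equally valid.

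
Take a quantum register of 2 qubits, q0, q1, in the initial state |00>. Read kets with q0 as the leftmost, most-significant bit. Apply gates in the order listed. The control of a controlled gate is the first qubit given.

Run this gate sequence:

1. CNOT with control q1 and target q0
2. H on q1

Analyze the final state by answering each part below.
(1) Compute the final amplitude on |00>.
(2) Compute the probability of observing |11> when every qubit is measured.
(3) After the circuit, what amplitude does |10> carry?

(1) |00> carries amplitude sqrt(2)/2 in the final state.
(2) Outcome |11> occurs with probability 0.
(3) The amplitude on |10> is 0.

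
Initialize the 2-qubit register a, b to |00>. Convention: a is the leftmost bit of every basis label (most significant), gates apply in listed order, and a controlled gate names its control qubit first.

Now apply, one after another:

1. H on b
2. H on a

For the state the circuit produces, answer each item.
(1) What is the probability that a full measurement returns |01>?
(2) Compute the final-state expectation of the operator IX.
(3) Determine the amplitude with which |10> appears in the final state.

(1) The probability of measuring |01> is 1/4.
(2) The expectation value of IX is 1.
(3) The final state's coefficient on |10> equals 1/2.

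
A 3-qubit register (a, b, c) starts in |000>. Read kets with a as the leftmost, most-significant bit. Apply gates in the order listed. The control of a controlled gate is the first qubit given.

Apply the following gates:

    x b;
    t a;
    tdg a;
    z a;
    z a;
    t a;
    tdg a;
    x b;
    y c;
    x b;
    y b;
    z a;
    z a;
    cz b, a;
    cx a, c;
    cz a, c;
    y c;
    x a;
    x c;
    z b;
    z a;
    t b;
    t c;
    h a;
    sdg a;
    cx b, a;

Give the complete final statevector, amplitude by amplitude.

After the circuit, the state carries amplitude sqrt(2)*exp(3*I*pi/4)/2 on |001>, -sqrt(2)*exp(I*pi/4)/2 on |101>, and 0 on every other basis state. Key observation: steps 1-8 multiply out to the identity, so the circuit reduces to the remaining gates.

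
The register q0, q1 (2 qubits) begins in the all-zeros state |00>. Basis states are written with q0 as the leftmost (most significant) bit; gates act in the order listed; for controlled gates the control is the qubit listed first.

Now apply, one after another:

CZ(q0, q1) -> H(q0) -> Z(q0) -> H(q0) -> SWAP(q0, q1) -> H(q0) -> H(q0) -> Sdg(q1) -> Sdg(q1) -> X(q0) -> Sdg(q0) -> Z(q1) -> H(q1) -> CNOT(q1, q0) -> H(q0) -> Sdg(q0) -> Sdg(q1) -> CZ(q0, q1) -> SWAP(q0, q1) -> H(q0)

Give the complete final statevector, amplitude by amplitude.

The resulting statevector has amplitude sqrt(2)*(1 - I)/4 on |00>, sqrt(2)*(1 + I)/4 on |01>, sqrt(2)*(-1 - I)/4 on |10>, sqrt(2)*(1 - I)/4 on |11>.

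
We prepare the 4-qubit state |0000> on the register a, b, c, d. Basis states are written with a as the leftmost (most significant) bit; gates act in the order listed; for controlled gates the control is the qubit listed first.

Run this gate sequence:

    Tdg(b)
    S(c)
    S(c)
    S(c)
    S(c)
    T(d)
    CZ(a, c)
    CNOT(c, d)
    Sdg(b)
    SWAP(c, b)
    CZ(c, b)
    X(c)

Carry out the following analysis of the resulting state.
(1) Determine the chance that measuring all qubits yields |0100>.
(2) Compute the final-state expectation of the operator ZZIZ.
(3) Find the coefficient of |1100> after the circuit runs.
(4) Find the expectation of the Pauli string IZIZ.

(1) The probability of measuring |0100> is 0. Key observation: gates 2-5 undo each other exactly, leaving only the rest of the circuit to track.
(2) The expectation value of ZZIZ is 1.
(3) |1100> carries amplitude 0 in the final state.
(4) The expectation value of IZIZ is 1.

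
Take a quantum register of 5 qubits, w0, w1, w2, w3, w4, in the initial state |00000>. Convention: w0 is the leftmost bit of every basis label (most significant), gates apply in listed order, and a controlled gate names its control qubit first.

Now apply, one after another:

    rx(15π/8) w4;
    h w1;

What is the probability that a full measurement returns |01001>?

Outcome |01001> occurs with probability sin(pi/16)**2/2.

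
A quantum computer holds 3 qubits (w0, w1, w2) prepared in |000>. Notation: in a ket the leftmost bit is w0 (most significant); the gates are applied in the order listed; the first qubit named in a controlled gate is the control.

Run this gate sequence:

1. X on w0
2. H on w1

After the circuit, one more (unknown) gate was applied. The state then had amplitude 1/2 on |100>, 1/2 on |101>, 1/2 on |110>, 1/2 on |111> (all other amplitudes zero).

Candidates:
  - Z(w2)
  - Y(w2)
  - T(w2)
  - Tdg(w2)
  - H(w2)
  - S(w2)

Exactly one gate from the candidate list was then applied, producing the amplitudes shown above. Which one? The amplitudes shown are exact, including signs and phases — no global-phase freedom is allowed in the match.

The unique candidate consistent with the amplitudes is H(w2).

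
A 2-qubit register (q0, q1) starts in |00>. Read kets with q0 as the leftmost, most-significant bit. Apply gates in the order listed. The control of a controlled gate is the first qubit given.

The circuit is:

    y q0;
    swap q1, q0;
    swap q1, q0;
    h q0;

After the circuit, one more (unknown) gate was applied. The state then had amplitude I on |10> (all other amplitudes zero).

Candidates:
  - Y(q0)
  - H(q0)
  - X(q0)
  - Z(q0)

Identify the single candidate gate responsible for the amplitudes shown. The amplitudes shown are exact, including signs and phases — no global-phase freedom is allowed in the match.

It was H(q0) that produced the state shown. Key observation: steps 2-3 multiply out to the identity, so the circuit reduces to the remaining gates.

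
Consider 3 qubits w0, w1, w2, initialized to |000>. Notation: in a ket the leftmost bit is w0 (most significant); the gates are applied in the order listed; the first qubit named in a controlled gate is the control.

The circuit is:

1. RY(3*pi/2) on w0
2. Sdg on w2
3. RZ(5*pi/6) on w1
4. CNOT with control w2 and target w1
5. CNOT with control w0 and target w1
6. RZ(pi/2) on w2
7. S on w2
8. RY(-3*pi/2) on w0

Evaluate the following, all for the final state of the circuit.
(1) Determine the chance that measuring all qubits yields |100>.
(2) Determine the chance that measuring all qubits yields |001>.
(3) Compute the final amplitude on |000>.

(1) Outcome |100> occurs with probability 1/4.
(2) Outcome |001> occurs with probability 0.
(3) The final state's coefficient on |000> equals -exp(I*pi/3)/2.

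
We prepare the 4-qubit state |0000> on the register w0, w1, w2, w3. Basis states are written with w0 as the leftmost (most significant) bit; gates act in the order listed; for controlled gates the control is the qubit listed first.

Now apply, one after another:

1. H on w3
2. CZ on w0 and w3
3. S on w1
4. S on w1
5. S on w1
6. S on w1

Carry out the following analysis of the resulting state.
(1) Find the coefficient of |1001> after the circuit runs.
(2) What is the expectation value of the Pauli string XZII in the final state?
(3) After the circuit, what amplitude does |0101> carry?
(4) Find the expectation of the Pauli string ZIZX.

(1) The final state's coefficient on |1001> equals 0.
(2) The expectation value of XZII is 0.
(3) |0101> carries amplitude 0 in the final state.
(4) The observable ZIZX averages to 1.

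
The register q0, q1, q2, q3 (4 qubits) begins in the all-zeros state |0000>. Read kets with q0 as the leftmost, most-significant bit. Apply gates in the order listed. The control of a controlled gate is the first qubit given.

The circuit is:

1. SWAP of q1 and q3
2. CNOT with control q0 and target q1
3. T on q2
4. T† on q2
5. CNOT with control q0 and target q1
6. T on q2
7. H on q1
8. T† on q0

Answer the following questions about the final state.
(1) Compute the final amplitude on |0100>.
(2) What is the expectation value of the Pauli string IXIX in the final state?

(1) The final state's coefficient on |0100> equals sqrt(2)/2. Key observation: steps 2-5 multiply out to the identity, so the circuit reduces to the remaining gates.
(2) In the final state, IXIX has expectation 0.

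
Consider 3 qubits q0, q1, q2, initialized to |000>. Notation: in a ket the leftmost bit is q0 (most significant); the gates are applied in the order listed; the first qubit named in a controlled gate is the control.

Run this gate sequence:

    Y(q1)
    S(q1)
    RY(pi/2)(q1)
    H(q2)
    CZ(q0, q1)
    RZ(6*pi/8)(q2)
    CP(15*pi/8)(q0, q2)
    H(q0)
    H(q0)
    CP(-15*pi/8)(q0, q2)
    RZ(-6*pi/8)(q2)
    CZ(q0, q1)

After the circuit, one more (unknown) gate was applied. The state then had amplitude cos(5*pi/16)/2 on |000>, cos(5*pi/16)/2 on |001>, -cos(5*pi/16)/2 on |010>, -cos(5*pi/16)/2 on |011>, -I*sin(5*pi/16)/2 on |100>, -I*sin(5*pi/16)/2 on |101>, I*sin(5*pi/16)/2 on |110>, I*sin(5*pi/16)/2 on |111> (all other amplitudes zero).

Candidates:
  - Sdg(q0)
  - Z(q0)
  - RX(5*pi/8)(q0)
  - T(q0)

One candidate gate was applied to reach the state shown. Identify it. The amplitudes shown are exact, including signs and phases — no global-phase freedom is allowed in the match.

The applied gate was RX(5*pi/8)(q0).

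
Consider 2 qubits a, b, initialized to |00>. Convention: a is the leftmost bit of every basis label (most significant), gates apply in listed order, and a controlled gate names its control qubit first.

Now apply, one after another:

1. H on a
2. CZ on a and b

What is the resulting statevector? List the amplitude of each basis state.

The final amplitudes are sqrt(2)/2 on |00>, 0 on |01>, sqrt(2)/2 on |10>, 0 on |11>.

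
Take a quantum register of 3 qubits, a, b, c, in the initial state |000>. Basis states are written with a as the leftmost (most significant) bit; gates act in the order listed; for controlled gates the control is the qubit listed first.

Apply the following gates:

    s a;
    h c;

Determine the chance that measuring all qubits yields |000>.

A full measurement returns |000> with probability 1/2.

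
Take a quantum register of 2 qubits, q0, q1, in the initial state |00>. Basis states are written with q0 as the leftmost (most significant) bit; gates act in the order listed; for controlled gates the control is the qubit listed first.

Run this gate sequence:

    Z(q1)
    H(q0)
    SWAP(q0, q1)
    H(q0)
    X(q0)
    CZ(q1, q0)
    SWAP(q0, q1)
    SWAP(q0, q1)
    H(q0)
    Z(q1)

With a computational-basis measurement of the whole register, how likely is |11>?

Outcome |11> occurs with probability 1/2.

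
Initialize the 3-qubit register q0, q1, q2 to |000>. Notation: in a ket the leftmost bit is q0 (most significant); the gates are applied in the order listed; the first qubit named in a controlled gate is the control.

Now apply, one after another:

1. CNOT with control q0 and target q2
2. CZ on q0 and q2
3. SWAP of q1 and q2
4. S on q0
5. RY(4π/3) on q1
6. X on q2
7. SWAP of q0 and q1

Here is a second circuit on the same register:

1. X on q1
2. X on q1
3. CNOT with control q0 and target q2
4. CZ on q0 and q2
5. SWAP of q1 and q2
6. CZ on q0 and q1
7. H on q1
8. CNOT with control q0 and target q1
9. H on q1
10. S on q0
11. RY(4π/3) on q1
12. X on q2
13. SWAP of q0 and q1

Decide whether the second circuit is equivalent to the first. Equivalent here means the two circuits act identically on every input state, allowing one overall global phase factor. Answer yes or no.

Yes: on every input state the two circuits agree up to one overall phase factor.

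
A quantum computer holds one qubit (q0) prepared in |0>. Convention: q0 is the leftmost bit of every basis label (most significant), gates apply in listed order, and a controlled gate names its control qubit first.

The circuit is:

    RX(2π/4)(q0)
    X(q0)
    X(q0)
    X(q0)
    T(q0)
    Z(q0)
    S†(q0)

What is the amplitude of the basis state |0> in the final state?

The final state's coefficient on |0> equals -sqrt(2)*I/2.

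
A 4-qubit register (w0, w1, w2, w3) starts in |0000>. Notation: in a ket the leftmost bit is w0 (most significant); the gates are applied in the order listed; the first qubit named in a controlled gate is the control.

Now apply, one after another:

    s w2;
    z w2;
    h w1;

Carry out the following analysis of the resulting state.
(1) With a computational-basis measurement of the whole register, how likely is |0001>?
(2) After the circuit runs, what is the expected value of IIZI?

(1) Outcome |0001> occurs with probability 0.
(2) The expectation value of IIZI is 1.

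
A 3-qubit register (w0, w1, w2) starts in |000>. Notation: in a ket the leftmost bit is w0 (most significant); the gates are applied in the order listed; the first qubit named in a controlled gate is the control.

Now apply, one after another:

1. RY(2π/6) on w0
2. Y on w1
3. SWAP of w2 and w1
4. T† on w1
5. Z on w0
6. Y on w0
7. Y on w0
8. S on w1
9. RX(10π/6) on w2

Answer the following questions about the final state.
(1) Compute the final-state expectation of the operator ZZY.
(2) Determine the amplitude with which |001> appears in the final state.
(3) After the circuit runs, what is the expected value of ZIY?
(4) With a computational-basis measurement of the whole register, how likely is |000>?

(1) The observable ZZY averages to -sqrt(3)/4.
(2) The amplitude on |001> is -3*I/4.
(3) In the final state, ZIY has expectation -sqrt(3)/4.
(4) Outcome |000> occurs with probability 3/16.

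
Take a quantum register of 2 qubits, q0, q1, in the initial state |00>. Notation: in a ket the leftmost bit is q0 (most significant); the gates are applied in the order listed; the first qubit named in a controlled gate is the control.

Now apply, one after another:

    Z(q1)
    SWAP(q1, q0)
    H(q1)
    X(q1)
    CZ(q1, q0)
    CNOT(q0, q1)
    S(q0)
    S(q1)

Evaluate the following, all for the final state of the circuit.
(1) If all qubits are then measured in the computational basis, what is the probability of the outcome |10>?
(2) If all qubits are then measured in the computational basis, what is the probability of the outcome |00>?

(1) A full measurement returns |10> with probability 0.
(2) Outcome |00> occurs with probability 1/2.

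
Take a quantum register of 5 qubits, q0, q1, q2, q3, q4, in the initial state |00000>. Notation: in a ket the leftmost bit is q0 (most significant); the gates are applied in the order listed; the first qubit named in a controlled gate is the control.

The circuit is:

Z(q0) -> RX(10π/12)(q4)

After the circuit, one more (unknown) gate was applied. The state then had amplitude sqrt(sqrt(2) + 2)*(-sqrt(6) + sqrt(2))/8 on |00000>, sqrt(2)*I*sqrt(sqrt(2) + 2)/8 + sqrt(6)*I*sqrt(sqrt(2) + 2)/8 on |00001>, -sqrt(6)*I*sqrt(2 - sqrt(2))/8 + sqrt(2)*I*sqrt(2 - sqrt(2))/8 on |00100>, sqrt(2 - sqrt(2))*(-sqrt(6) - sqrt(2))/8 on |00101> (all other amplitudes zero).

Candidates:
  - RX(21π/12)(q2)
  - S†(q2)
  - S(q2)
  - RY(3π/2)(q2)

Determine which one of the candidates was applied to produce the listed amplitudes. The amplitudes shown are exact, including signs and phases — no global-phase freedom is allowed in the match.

The applied gate was RX(21π/12)(q2).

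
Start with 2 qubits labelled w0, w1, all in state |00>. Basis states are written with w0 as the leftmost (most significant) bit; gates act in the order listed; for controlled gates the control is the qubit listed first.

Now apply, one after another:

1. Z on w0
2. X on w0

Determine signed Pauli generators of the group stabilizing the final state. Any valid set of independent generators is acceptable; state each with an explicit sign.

The stabilizer group can be generated by -ZI, +IZ, among other valid generating sets.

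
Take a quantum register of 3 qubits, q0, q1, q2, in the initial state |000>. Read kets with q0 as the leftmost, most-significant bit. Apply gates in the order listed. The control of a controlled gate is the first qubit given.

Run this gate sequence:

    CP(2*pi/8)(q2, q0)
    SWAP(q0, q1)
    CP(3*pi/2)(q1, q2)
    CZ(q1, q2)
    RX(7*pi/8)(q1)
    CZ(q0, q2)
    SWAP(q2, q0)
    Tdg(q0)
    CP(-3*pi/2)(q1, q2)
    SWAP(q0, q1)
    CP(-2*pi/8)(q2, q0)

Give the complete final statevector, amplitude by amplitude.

The resulting statevector has amplitude cos(7*pi/16) on |000>, -I*cos(pi/16) on |100>, and 0 on every other basis state.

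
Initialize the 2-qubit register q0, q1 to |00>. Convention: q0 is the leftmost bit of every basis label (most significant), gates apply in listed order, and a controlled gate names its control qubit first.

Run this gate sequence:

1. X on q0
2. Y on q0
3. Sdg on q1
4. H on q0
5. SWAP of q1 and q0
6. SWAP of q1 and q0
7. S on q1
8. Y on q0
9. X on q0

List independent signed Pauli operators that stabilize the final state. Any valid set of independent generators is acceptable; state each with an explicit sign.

The stabilizer group can be generated by -XI, +IZ, among other valid generating sets.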